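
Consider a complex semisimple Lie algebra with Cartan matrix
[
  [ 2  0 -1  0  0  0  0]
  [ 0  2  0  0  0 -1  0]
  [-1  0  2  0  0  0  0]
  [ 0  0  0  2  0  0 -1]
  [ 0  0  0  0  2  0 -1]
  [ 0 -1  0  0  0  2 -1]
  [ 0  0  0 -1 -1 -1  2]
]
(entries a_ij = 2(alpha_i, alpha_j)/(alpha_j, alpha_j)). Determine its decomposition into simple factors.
The diagram associated to this matrix has two connected components: the simple roots {alpha_1, alpha_3} form a chain of 2 nodes with single edges (A_2), and {alpha_2, alpha_4, alpha_5, alpha_6, alpha_7} form a chain of 3 nodes with a fork of two nodes at one end (D_5). A semisimple Lie algebra decomposes uniquely as the direct sum of simple ideals, one per connected component of its Dynkin diagram, so g ≅ A_2 ⊕ D_5 (dimension 8 + 45 = 53).

A_2 ⊕ D_5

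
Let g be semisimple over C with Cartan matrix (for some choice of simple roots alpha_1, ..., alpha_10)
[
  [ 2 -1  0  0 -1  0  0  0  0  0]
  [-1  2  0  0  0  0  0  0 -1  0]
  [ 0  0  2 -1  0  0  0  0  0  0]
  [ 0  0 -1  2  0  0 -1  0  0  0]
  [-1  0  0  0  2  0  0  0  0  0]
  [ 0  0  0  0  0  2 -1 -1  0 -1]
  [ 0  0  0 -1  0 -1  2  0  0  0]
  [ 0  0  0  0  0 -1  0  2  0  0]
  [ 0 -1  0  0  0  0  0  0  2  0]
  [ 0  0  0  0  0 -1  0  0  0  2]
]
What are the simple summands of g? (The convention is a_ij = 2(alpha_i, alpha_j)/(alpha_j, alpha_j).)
The diagram associated to this matrix has two connected components: the simple roots {alpha_1, alpha_2, alpha_5, alpha_9} form a chain of 4 nodes with single edges (A_4), and {alpha_3, alpha_4, alpha_6, alpha_7, alpha_8, alpha_10} form a chain of 4 nodes with a fork of two nodes at one end (D_6). A semisimple Lie algebra decomposes uniquely as the direct sum of simple ideals, one per connected component of its Dynkin diagram, so g ≅ A_4 ⊕ D_6 (dimension 24 + 66 = 90).

A_4 + D_6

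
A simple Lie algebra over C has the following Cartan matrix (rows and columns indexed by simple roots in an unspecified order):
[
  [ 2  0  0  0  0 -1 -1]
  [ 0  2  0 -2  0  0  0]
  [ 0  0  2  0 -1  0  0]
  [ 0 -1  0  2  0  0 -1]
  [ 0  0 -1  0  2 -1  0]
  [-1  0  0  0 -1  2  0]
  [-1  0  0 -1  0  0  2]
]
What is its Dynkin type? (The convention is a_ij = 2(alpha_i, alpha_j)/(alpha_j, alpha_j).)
The matrix has rank 7 with 2's on the diagonal. Reading the off-diagonal entries as Dynkin edges (a single edge where a_ij = a_ji = -1; a double or triple edge where a_ij * a_ji = 2 or 3), the diagram is a chain of 7 nodes with a double edge at one end; the terminal node there is the unique long simple root (C_7). One simple-root ordering that puts it in standard form is (alpha_3, alpha_5, alpha_6, alpha_1, alpha_7, alpha_4, alpha_2). So the algebra is type C_7, i.e. sp(14).

C7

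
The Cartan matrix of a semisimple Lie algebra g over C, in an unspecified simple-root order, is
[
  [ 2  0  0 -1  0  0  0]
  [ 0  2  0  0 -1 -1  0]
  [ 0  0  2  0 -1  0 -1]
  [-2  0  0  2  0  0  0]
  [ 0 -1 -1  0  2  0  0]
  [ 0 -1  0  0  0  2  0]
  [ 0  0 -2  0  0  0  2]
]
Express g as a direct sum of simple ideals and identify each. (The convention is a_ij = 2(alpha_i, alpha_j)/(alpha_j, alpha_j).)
B_2 + C_5

The diagram associated to this matrix has two connected components: the simple roots {alpha_1, alpha_4} form a chain of 2 nodes with a double edge at one end; the terminal node there is the unique short simple root (B_2), and {alpha_2, alpha_3, alpha_5, alpha_6, alpha_7} form a chain of 5 nodes with a double edge at one end; the terminal node there is the unique long simple root (C_5). A semisimple Lie algebra decomposes uniquely as the direct sum of simple ideals, one per connected component of its Dynkin diagram, so g ≅ B_2 ⊕ C_5 (dimension 10 + 55 = 65).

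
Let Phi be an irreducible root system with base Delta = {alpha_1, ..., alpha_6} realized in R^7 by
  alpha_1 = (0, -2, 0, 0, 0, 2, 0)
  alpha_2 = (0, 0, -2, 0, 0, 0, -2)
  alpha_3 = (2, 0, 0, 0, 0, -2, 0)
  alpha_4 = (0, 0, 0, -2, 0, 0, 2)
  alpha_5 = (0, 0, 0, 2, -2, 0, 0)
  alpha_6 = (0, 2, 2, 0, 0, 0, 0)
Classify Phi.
Compute the Cartan integers a_ij = 2(alpha_i, alpha_j)/(alpha_j, alpha_j); the resulting 6x6 Cartan matrix is
[[2, 0, -1, 0, 0, -1], [0, 2, 0, -1, 0, -1], [-1, 0, 2, 0, 0, 0], [0, -1, 0, 2, -1, 0], [0, 0, 0, -1, 2, 0], [-1, -1, 0, 0, 0, 2]].
All simple roots have the same length, so the diagram is simply laced. The associated Dynkin diagram is a chain of 6 nodes with single edges (A_6), so the type is A_6 (the algebra sl(7)).

type A_6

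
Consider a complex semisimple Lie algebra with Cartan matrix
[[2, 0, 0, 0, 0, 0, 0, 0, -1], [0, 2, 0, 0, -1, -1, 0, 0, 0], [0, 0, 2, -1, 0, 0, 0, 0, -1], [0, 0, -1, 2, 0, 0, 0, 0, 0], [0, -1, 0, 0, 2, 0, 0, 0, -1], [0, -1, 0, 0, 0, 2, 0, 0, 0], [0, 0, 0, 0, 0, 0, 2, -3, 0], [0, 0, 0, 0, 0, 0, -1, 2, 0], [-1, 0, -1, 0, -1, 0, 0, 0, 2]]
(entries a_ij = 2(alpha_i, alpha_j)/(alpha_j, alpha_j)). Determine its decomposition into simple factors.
E_7 + G_2

The diagram associated to this matrix has two connected components: the simple roots {alpha_1, alpha_2, alpha_3, alpha_4, alpha_5, alpha_6, alpha_9} form a chain of 6 nodes with one extra node attached to the third node from one end (E_7), and {alpha_7, alpha_8} form two nodes joined by a triple edge (G_2). A semisimple Lie algebra decomposes uniquely as the direct sum of simple ideals, one per connected component of its Dynkin diagram, so g ≅ E_7 ⊕ G_2 (dimension 133 + 14 = 147).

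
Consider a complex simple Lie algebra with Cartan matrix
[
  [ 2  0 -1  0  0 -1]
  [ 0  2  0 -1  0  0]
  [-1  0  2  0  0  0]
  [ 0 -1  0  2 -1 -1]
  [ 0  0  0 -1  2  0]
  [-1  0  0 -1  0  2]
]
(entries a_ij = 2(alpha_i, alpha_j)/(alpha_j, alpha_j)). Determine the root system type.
The matrix has rank 6 with 2's on the diagonal. Reading the off-diagonal entries as Dynkin edges (a single edge where a_ij = a_ji = -1; a double or triple edge where a_ij * a_ji = 2 or 3), the diagram is a chain of 4 nodes with a fork of two nodes at one end (D_6). One simple-root ordering that puts it in standard form is (alpha_3, alpha_1, alpha_6, alpha_4, alpha_5, alpha_2). So the algebra is type D_6, i.e. so(12).

type D_6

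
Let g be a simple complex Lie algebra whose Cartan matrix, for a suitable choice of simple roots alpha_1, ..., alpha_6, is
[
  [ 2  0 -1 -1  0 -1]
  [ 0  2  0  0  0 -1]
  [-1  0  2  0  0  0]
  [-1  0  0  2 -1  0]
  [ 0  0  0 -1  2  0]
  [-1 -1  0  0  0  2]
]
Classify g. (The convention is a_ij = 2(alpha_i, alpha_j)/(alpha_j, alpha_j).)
E6

The matrix has rank 6 with 2's on the diagonal. Reading the off-diagonal entries as Dynkin edges (a single edge where a_ij = a_ji = -1; a double or triple edge where a_ij * a_ji = 2 or 3), the diagram is a chain of 5 nodes with one extra node attached to the third node from one end (E_6). One simple-root ordering that puts it in standard form is (alpha_2, alpha_3, alpha_6, alpha_1, alpha_4, alpha_5). So the algebra is type E_6.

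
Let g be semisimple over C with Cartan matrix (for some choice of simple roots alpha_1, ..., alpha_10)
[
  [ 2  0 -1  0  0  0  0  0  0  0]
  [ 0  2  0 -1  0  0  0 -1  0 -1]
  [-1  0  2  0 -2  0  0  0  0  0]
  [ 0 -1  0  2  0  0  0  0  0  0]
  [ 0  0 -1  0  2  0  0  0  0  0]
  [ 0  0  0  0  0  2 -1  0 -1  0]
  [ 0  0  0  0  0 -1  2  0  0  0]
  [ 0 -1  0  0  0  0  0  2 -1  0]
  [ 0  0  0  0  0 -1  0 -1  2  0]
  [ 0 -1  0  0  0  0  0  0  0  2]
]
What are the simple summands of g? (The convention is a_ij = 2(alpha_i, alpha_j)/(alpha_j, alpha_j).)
B3 + D7

The diagram associated to this matrix has two connected components: the simple roots {alpha_1, alpha_3, alpha_5} form a chain of 3 nodes with a double edge at one end; the terminal node there is the unique short simple root (B_3), and {alpha_2, alpha_4, alpha_6, alpha_7, alpha_8, alpha_9, alpha_10} form a chain of 5 nodes with a fork of two nodes at one end (D_7). A semisimple Lie algebra decomposes uniquely as the direct sum of simple ideals, one per connected component of its Dynkin diagram, so g ≅ B_3 ⊕ D_7 (dimension 21 + 91 = 112).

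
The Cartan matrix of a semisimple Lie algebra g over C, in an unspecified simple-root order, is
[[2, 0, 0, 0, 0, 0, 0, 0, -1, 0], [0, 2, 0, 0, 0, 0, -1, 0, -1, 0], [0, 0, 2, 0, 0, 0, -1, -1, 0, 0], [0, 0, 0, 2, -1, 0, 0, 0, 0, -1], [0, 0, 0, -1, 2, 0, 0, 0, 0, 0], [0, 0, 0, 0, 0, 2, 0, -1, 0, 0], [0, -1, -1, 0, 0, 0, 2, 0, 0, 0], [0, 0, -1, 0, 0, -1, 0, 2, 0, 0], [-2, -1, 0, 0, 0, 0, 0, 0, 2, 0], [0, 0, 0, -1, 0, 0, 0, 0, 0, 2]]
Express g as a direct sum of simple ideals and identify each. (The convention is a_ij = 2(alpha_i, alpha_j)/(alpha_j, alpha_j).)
The diagram associated to this matrix has two connected components: the simple roots {alpha_4, alpha_5, alpha_10} form a chain of 3 nodes with single edges (A_3), and {alpha_1, alpha_2, alpha_3, alpha_6, alpha_7, alpha_8, alpha_9} form a chain of 7 nodes with a double edge at one end; the terminal node there is the unique short simple root (B_7). A semisimple Lie algebra decomposes uniquely as the direct sum of simple ideals, one per connected component of its Dynkin diagram, so g ≅ A_3 ⊕ B_7 (dimension 15 + 105 = 120).

A3 ⊕ B7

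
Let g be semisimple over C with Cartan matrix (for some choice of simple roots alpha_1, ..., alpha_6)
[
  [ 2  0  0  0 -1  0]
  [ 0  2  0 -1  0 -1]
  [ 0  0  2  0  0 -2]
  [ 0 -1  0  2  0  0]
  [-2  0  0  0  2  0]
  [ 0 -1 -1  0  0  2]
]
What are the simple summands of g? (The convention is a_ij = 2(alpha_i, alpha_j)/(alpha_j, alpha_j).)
The diagram associated to this matrix has two connected components: the simple roots {alpha_1, alpha_5} form a chain of 2 nodes with a double edge at one end; the terminal node there is the unique short simple root (B_2), and {alpha_2, alpha_3, alpha_4, alpha_6} form a chain of 4 nodes with a double edge at one end; the terminal node there is the unique long simple root (C_4). A semisimple Lie algebra decomposes uniquely as the direct sum of simple ideals, one per connected component of its Dynkin diagram, so g ≅ B_2 ⊕ C_4 (dimension 10 + 36 = 46).

B_2 ⊕ C_4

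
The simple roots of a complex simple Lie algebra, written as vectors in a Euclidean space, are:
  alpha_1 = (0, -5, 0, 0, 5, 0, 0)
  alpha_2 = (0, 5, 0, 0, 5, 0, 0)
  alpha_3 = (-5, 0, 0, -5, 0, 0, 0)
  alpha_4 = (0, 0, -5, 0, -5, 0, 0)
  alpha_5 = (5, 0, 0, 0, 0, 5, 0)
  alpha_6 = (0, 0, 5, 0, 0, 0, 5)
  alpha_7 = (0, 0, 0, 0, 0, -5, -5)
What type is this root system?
D7

Compute the Cartan integers a_ij = 2(alpha_i, alpha_j)/(alpha_j, alpha_j); the resulting 7x7 Cartan matrix is
[[2, 0, 0, -1, 0, 0, 0], [0, 2, 0, -1, 0, 0, 0], [0, 0, 2, 0, -1, 0, 0], [-1, -1, 0, 2, 0, -1, 0], [0, 0, -1, 0, 2, 0, -1], [0, 0, 0, -1, 0, 2, -1], [0, 0, 0, 0, -1, -1, 2]].
All simple roots have the same length, so the diagram is simply laced. The associated Dynkin diagram is a chain of 5 nodes with a fork of two nodes at one end (D_7), so the type is D_7 (the algebra so(14)).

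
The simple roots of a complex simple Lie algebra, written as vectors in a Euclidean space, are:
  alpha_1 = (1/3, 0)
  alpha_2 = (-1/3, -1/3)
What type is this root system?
Compute the Cartan integers a_ij = 2(alpha_i, alpha_j)/(alpha_j, alpha_j); the resulting 2x2 Cartan matrix is
[[2, -1], [-2, 2]].
The roots have two lengths (squared-length ratio 2:1); the short ones are alpha_{1}. The associated Dynkin diagram is a chain of 2 nodes with a double edge at one end; the terminal node there is the unique short simple root (B_2), so the type is B_2 (the algebra so(5)).

B_2 (so(5))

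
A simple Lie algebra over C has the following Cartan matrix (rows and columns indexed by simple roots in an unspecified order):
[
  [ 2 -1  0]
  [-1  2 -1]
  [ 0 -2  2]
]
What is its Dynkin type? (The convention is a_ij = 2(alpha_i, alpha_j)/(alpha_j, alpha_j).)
C_3

The matrix has rank 3 with 2's on the diagonal. Reading the off-diagonal entries as Dynkin edges (a single edge where a_ij = a_ji = -1; a double or triple edge where a_ij * a_ji = 2 or 3), the diagram is a chain of 3 nodes with a double edge at one end; the terminal node there is the unique long simple root (C_3). One simple-root ordering that puts it in standard form is (alpha_1, alpha_2, alpha_3). So the algebra is type C_3, i.e. sp(6).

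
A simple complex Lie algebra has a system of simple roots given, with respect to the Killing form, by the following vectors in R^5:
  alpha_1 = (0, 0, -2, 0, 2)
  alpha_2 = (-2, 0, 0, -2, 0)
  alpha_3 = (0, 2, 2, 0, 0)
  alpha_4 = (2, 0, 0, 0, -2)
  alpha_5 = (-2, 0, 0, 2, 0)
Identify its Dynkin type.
Compute the Cartan integers a_ij = 2(alpha_i, alpha_j)/(alpha_j, alpha_j); the resulting 5x5 Cartan matrix is
[[2, 0, -1, -1, 0], [0, 2, 0, -1, 0], [-1, 0, 2, 0, 0], [-1, -1, 0, 2, -1], [0, 0, 0, -1, 2]].
All simple roots have the same length, so the diagram is simply laced. The associated Dynkin diagram is a chain of 3 nodes with a fork of two nodes at one end (D_5), so the type is D_5 (the algebra so(10)).

D5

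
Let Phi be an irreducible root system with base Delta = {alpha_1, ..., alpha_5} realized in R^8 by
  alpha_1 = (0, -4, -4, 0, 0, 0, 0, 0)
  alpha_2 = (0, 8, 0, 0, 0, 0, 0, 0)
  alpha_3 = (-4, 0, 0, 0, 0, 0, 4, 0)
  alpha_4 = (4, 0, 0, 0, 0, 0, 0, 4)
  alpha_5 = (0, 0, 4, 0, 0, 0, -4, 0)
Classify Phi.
Compute the Cartan integers a_ij = 2(alpha_i, alpha_j)/(alpha_j, alpha_j); the resulting 5x5 Cartan matrix is
[[2, -1, 0, 0, -1], [-2, 2, 0, 0, 0], [0, 0, 2, -1, -1], [0, 0, -1, 2, 0], [-1, 0, -1, 0, 2]].
The roots have two lengths (squared-length ratio 2:1); the short ones are alpha_{1,3,4,5}. The associated Dynkin diagram is a chain of 5 nodes with a double edge at one end; the terminal node there is the unique long simple root (C_5), so the type is C_5 (the algebra sp(10)).

C_5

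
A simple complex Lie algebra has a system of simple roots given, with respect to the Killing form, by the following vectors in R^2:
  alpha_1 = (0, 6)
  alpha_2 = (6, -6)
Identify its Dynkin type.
Compute the Cartan integers a_ij = 2(alpha_i, alpha_j)/(alpha_j, alpha_j); the resulting 2x2 Cartan matrix is
[[2, -1], [-2, 2]].
The roots have two lengths (squared-length ratio 2:1); the short ones are alpha_{1}. The associated Dynkin diagram is a chain of 2 nodes with a double edge at one end; the terminal node there is the unique short simple root (B_2), so the type is B_2 (the algebra so(5)).

B_2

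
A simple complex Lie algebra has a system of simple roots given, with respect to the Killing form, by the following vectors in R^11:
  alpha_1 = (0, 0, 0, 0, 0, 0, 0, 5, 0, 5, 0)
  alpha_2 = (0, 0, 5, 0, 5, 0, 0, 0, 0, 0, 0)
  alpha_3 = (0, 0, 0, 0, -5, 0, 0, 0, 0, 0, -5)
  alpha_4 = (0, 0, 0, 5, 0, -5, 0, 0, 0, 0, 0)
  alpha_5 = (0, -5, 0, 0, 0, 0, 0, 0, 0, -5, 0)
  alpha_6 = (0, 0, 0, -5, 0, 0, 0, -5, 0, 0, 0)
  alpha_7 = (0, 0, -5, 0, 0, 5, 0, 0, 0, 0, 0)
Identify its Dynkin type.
Compute the Cartan integers a_ij = 2(alpha_i, alpha_j)/(alpha_j, alpha_j); the resulting 7x7 Cartan matrix is
[[2, 0, 0, 0, -1, -1, 0], [0, 2, -1, 0, 0, 0, -1], [0, -1, 2, 0, 0, 0, 0], [0, 0, 0, 2, 0, -1, -1], [-1, 0, 0, 0, 2, 0, 0], [-1, 0, 0, -1, 0, 2, 0], [0, -1, 0, -1, 0, 0, 2]].
All simple roots have the same length, so the diagram is simply laced. The associated Dynkin diagram is a chain of 7 nodes with single edges (A_7), so the type is A_7 (the algebra sl(8)).

A_7 (sl(8))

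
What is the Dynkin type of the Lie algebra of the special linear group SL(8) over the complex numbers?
This is sl(8), which has dimension 8^2 - 1 = 63 and rank 8 - 1 = 7 (a Cartan subalgebra is the diagonal traceless matrices). In the classification of classical Lie algebras, the special linear algebra sl(n+1) has type A_n; here n = 7, so the Dynkin diagram is a chain of 7 nodes with single edges (A_7). Hence the type is A_7.

A_7 (sl(8))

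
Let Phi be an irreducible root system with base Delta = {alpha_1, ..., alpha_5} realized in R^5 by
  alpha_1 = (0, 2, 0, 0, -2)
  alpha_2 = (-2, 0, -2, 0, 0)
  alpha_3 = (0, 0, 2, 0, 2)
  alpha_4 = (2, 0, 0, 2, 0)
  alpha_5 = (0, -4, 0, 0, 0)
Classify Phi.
C5

Compute the Cartan integers a_ij = 2(alpha_i, alpha_j)/(alpha_j, alpha_j); the resulting 5x5 Cartan matrix is
[[2, 0, -1, 0, -1], [0, 2, -1, -1, 0], [-1, -1, 2, 0, 0], [0, -1, 0, 2, 0], [-2, 0, 0, 0, 2]].
The roots have two lengths (squared-length ratio 2:1); the short ones are alpha_{1,2,3,4}. The associated Dynkin diagram is a chain of 5 nodes with a double edge at one end; the terminal node there is the unique long simple root (C_5), so the type is C_5 (the algebra sp(10)).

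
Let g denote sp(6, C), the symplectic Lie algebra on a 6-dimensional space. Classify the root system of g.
type C_3

This is sp(6), which has dimension 6(6+1)/2 = 21 and rank 6/2 = 3. In the classification of classical Lie algebras, the symplectic algebra sp(2n) has type C_n; here n = 3, so the Dynkin diagram is a chain of 3 nodes with a double edge at one end; the terminal node there is the unique long simple root (C_3). Hence the type is C_3.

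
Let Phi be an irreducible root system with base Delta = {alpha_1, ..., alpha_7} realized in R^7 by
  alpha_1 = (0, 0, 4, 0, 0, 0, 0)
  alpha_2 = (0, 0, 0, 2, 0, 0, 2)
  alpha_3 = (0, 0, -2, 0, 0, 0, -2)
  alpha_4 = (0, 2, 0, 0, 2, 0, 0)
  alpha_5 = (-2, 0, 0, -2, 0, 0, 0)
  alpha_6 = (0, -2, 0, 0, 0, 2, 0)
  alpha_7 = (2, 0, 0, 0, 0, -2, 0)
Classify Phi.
Compute the Cartan integers a_ij = 2(alpha_i, alpha_j)/(alpha_j, alpha_j); the resulting 7x7 Cartan matrix is
[[2, 0, -2, 0, 0, 0, 0], [0, 2, -1, 0, -1, 0, 0], [-1, -1, 2, 0, 0, 0, 0], [0, 0, 0, 2, 0, -1, 0], [0, -1, 0, 0, 2, 0, -1], [0, 0, 0, -1, 0, 2, -1], [0, 0, 0, 0, -1, -1, 2]].
The roots have two lengths (squared-length ratio 2:1); the short ones are alpha_{2,3,4,5,6,7}. The associated Dynkin diagram is a chain of 7 nodes with a double edge at one end; the terminal node there is the unique long simple root (C_7), so the type is C_7 (the algebra sp(14)).

C7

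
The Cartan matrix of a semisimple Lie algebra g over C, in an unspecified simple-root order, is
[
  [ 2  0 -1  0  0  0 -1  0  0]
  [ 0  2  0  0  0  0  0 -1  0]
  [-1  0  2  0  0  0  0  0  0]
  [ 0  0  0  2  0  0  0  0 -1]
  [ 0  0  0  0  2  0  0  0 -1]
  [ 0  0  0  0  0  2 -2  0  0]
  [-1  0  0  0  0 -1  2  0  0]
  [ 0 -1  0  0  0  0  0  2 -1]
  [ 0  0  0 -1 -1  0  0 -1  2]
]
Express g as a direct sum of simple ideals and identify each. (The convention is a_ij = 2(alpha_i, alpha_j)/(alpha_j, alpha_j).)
The diagram associated to this matrix has two connected components: the simple roots {alpha_1, alpha_3, alpha_6, alpha_7} form a chain of 4 nodes with a double edge at one end; the terminal node there is the unique long simple root (C_4), and {alpha_2, alpha_4, alpha_5, alpha_8, alpha_9} form a chain of 3 nodes with a fork of two nodes at one end (D_5). A semisimple Lie algebra decomposes uniquely as the direct sum of simple ideals, one per connected component of its Dynkin diagram, so g ≅ C_4 ⊕ D_5 (dimension 36 + 45 = 81).

C_4 + D_5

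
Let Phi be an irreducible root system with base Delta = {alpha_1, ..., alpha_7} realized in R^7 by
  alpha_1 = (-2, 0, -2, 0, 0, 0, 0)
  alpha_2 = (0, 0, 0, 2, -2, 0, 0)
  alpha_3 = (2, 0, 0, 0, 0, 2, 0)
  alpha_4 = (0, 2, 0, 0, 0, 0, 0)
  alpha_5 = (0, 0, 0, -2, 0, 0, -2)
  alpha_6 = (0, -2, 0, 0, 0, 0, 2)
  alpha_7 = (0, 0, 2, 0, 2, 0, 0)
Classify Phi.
type B_7

Compute the Cartan integers a_ij = 2(alpha_i, alpha_j)/(alpha_j, alpha_j); the resulting 7x7 Cartan matrix is
[[2, 0, -1, 0, 0, 0, -1], [0, 2, 0, 0, -1, 0, -1], [-1, 0, 2, 0, 0, 0, 0], [0, 0, 0, 2, 0, -1, 0], [0, -1, 0, 0, 2, -1, 0], [0, 0, 0, -2, -1, 2, 0], [-1, -1, 0, 0, 0, 0, 2]].
The roots have two lengths (squared-length ratio 2:1); the short ones are alpha_{4}. The associated Dynkin diagram is a chain of 7 nodes with a double edge at one end; the terminal node there is the unique short simple root (B_7), so the type is B_7 (the algebra so(15)).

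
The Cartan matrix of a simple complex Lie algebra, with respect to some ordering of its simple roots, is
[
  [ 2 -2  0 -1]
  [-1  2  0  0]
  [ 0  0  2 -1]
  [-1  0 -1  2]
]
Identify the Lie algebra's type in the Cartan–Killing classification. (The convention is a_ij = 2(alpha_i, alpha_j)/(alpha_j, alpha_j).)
B_4

The matrix has rank 4 with 2's on the diagonal. Reading the off-diagonal entries as Dynkin edges (a single edge where a_ij = a_ji = -1; a double or triple edge where a_ij * a_ji = 2 or 3), the diagram is a chain of 4 nodes with a double edge at one end; the terminal node there is the unique short simple root (B_4). One simple-root ordering that puts it in standard form is (alpha_3, alpha_4, alpha_1, alpha_2). So the algebra is type B_4, i.e. so(9).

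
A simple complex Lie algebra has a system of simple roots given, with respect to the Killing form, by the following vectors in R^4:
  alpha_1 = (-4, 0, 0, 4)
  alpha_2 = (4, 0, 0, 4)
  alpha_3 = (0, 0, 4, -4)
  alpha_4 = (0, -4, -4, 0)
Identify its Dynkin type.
D_4 (so(8))

Compute the Cartan integers a_ij = 2(alpha_i, alpha_j)/(alpha_j, alpha_j); the resulting 4x4 Cartan matrix is
[[2, 0, -1, 0], [0, 2, -1, 0], [-1, -1, 2, -1], [0, 0, -1, 2]].
All simple roots have the same length, so the diagram is simply laced. The associated Dynkin diagram is a chain of 2 nodes with a fork of two nodes at one end (D_4), so the type is D_4 (the algebra so(8)).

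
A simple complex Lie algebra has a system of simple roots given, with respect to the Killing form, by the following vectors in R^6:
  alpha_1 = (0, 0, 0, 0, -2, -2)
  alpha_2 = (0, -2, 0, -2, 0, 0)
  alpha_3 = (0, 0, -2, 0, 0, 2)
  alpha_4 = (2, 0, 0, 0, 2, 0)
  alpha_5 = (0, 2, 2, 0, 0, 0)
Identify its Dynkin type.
A5

Compute the Cartan integers a_ij = 2(alpha_i, alpha_j)/(alpha_j, alpha_j); the resulting 5x5 Cartan matrix is
[[2, 0, -1, -1, 0], [0, 2, 0, 0, -1], [-1, 0, 2, 0, -1], [-1, 0, 0, 2, 0], [0, -1, -1, 0, 2]].
All simple roots have the same length, so the diagram is simply laced. The associated Dynkin diagram is a chain of 5 nodes with single edges (A_5), so the type is A_5 (the algebra sl(6)).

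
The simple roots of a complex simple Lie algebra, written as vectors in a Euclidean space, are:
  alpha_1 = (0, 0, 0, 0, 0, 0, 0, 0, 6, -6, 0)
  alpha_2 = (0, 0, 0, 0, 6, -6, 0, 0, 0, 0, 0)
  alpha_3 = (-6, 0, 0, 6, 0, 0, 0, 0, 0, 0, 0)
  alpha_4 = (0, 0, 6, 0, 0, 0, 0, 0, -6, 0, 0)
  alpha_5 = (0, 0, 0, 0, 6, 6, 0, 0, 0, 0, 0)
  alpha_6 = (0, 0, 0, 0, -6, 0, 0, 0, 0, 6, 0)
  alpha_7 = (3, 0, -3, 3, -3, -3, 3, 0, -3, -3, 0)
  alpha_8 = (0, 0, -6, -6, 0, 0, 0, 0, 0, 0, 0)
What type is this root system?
E8

Compute the Cartan integers a_ij = 2(alpha_i, alpha_j)/(alpha_j, alpha_j); the resulting 8x8 Cartan matrix is
[[2, 0, 0, -1, 0, -1, 0, 0], [0, 2, 0, 0, 0, -1, 0, 0], [0, 0, 2, 0, 0, 0, 0, -1], [-1, 0, 0, 2, 0, 0, 0, -1], [0, 0, 0, 0, 2, -1, -1, 0], [-1, -1, 0, 0, -1, 2, 0, 0], [0, 0, 0, 0, -1, 0, 2, 0], [0, 0, -1, -1, 0, 0, 0, 2]].
All simple roots have the same length, so the diagram is simply laced. The associated Dynkin diagram is a chain of 7 nodes with one extra node attached to the third node from one end (E_8), so the type is E_8.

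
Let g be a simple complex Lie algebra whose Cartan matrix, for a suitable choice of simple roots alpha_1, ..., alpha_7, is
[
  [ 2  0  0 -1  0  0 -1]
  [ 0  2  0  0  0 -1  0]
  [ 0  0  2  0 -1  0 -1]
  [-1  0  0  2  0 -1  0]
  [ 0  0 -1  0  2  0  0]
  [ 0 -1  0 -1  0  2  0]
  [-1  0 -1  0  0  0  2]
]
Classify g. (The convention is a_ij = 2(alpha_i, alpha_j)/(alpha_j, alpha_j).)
type A_7

The matrix has rank 7 with 2's on the diagonal. Reading the off-diagonal entries as Dynkin edges (a single edge where a_ij = a_ji = -1; a double or triple edge where a_ij * a_ji = 2 or 3), the diagram is a chain of 7 nodes with single edges (A_7). One simple-root ordering that puts it in standard form is (alpha_5, alpha_3, alpha_7, alpha_1, alpha_4, alpha_6, alpha_2). So the algebra is type A_7, i.e. sl(8).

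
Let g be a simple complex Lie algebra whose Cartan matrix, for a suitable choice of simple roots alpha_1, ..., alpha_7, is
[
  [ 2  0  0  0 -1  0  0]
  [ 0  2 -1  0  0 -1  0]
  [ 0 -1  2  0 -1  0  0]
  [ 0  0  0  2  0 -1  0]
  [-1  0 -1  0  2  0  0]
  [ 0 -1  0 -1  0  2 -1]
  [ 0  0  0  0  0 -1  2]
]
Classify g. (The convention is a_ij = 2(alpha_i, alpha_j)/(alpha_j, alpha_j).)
The matrix has rank 7 with 2's on the diagonal. Reading the off-diagonal entries as Dynkin edges (a single edge where a_ij = a_ji = -1; a double or triple edge where a_ij * a_ji = 2 or 3), the diagram is a chain of 5 nodes with a fork of two nodes at one end (D_7). One simple-root ordering that puts it in standard form is (alpha_1, alpha_5, alpha_3, alpha_2, alpha_6, alpha_4, alpha_7). So the algebra is type D_7, i.e. so(14).

D7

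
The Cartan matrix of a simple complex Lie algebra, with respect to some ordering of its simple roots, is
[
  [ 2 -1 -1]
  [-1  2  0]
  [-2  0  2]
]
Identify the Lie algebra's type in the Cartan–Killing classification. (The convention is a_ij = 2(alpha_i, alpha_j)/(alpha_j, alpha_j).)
type C_3

The matrix has rank 3 with 2's on the diagonal. Reading the off-diagonal entries as Dynkin edges (a single edge where a_ij = a_ji = -1; a double or triple edge where a_ij * a_ji = 2 or 3), the diagram is a chain of 3 nodes with a double edge at one end; the terminal node there is the unique long simple root (C_3). One simple-root ordering that puts it in standard form is (alpha_2, alpha_1, alpha_3). So the algebra is type C_3, i.e. sp(6).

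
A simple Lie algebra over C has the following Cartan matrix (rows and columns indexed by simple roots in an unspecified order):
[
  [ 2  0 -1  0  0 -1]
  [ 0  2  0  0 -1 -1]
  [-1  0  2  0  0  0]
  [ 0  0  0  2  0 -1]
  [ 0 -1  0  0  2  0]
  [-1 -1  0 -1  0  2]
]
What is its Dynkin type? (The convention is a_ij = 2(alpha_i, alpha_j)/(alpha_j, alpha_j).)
type E_6

The matrix has rank 6 with 2's on the diagonal. Reading the off-diagonal entries as Dynkin edges (a single edge where a_ij = a_ji = -1; a double or triple edge where a_ij * a_ji = 2 or 3), the diagram is a chain of 5 nodes with one extra node attached to the third node from one end (E_6). One simple-root ordering that puts it in standard form is (alpha_5, alpha_4, alpha_2, alpha_6, alpha_1, alpha_3). So the algebra is type E_6.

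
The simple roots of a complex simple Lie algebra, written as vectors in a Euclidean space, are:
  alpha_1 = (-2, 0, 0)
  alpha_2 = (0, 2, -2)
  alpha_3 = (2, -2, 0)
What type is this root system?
Compute the Cartan integers a_ij = 2(alpha_i, alpha_j)/(alpha_j, alpha_j); the resulting 3x3 Cartan matrix is
[[2, 0, -1], [0, 2, -1], [-2, -1, 2]].
The roots have two lengths (squared-length ratio 2:1); the short ones are alpha_{1}. The associated Dynkin diagram is a chain of 3 nodes with a double edge at one end; the terminal node there is the unique short simple root (B_3), so the type is B_3 (the algebra so(7)).

B_3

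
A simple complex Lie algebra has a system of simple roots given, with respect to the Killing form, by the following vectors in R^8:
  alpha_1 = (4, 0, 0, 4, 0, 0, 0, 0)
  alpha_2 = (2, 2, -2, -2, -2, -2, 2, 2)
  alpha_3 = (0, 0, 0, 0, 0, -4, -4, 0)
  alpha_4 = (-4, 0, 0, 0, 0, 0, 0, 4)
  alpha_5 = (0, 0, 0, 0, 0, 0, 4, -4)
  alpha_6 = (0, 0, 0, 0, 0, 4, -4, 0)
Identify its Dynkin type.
Compute the Cartan integers a_ij = 2(alpha_i, alpha_j)/(alpha_j, alpha_j); the resulting 6x6 Cartan matrix is
[[2, 0, 0, -1, 0, 0], [0, 2, 0, 0, 0, -1], [0, 0, 2, 0, -1, 0], [-1, 0, 0, 2, -1, 0], [0, 0, -1, -1, 2, -1], [0, -1, 0, 0, -1, 2]].
All simple roots have the same length, so the diagram is simply laced. The associated Dynkin diagram is a chain of 5 nodes with one extra node attached to the third node from one end (E_6), so the type is E_6.

E_6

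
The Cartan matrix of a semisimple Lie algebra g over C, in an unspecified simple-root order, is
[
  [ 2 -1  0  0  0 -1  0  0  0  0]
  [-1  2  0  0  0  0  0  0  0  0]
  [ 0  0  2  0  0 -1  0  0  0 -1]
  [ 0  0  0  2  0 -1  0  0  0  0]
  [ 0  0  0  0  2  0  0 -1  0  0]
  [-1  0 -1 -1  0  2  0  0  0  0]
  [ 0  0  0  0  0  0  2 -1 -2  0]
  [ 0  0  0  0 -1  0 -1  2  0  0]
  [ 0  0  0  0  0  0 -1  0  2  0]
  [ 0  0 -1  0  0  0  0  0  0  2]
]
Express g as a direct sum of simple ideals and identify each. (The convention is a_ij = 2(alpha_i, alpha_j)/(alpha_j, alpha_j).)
The diagram associated to this matrix has two connected components: the simple roots {alpha_5, alpha_7, alpha_8, alpha_9} form a chain of 4 nodes with a double edge at one end; the terminal node there is the unique short simple root (B_4), and {alpha_1, alpha_2, alpha_3, alpha_4, alpha_6, alpha_10} form a chain of 5 nodes with one extra node attached to the third node from one end (E_6). A semisimple Lie algebra decomposes uniquely as the direct sum of simple ideals, one per connected component of its Dynkin diagram, so g ≅ B_4 ⊕ E_6 (dimension 36 + 78 = 114).

type B_4 + type E_6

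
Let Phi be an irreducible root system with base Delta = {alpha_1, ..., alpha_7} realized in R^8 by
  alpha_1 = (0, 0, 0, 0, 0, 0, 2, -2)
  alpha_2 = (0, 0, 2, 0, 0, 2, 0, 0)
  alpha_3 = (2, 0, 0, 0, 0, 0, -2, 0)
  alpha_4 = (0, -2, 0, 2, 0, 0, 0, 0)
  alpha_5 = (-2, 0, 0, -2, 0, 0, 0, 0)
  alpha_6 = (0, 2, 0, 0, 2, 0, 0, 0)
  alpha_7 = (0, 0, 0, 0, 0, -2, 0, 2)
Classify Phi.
Compute the Cartan integers a_ij = 2(alpha_i, alpha_j)/(alpha_j, alpha_j); the resulting 7x7 Cartan matrix is
[[2, 0, -1, 0, 0, 0, -1], [0, 2, 0, 0, 0, 0, -1], [-1, 0, 2, 0, -1, 0, 0], [0, 0, 0, 2, -1, -1, 0], [0, 0, -1, -1, 2, 0, 0], [0, 0, 0, -1, 0, 2, 0], [-1, -1, 0, 0, 0, 0, 2]].
All simple roots have the same length, so the diagram is simply laced. The associated Dynkin diagram is a chain of 7 nodes with single edges (A_7), so the type is A_7 (the algebra sl(8)).

type A_7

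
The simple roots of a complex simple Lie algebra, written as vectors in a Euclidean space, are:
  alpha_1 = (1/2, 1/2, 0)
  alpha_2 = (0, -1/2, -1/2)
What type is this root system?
A2

Compute the Cartan integers a_ij = 2(alpha_i, alpha_j)/(alpha_j, alpha_j); the resulting 2x2 Cartan matrix is
[[2, -1], [-1, 2]].
All simple roots have the same length, so the diagram is simply laced. The associated Dynkin diagram is a chain of 2 nodes with single edges (A_2), so the type is A_2 (the algebra sl(3)).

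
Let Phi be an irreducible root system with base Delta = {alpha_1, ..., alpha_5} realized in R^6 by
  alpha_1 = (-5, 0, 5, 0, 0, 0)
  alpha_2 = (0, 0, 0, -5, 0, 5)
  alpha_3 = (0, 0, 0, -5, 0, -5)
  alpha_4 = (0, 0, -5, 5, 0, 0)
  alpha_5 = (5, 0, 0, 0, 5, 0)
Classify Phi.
Compute the Cartan integers a_ij = 2(alpha_i, alpha_j)/(alpha_j, alpha_j); the resulting 5x5 Cartan matrix is
[[2, 0, 0, -1, -1], [0, 2, 0, -1, 0], [0, 0, 2, -1, 0], [-1, -1, -1, 2, 0], [-1, 0, 0, 0, 2]].
All simple roots have the same length, so the diagram is simply laced. The associated Dynkin diagram is a chain of 3 nodes with a fork of two nodes at one end (D_5), so the type is D_5 (the algebra so(10)).

type D_5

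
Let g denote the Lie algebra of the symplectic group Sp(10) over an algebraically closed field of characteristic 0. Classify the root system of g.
C5

This is sp(10), which has dimension 10(10+1)/2 = 55 and rank 10/2 = 5. In the classification of classical Lie algebras, the symplectic algebra sp(2n) has type C_n; here n = 5, so the Dynkin diagram is a chain of 5 nodes with a double edge at one end; the terminal node there is the unique long simple root (C_5). Hence the type is C_5.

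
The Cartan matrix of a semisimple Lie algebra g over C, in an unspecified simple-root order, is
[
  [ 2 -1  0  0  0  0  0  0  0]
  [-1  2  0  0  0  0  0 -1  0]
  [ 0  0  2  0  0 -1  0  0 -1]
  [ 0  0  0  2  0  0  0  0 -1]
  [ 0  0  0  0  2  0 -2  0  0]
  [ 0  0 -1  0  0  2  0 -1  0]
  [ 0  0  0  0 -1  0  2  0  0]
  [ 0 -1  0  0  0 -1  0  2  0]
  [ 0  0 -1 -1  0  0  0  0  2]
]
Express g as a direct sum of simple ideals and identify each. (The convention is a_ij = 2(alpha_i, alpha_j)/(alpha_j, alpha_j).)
A_7 + B_2

The diagram associated to this matrix has two connected components: the simple roots {alpha_1, alpha_2, alpha_3, alpha_4, alpha_6, alpha_8, alpha_9} form a chain of 7 nodes with single edges (A_7), and {alpha_5, alpha_7} form a chain of 2 nodes with a double edge at one end; the terminal node there is the unique short simple root (B_2). A semisimple Lie algebra decomposes uniquely as the direct sum of simple ideals, one per connected component of its Dynkin diagram, so g ≅ A_7 ⊕ B_2 (dimension 63 + 10 = 73).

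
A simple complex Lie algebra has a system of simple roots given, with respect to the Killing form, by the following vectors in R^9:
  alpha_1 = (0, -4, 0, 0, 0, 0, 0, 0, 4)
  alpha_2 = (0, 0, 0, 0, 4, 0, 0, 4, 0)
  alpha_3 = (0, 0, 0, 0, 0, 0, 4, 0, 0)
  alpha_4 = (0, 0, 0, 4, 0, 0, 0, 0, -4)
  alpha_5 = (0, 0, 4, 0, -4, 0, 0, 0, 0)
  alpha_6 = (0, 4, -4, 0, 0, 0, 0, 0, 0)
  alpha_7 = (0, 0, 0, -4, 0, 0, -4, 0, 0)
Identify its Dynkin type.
Compute the Cartan integers a_ij = 2(alpha_i, alpha_j)/(alpha_j, alpha_j); the resulting 7x7 Cartan matrix is
[[2, 0, 0, -1, 0, -1, 0], [0, 2, 0, 0, -1, 0, 0], [0, 0, 2, 0, 0, 0, -1], [-1, 0, 0, 2, 0, 0, -1], [0, -1, 0, 0, 2, -1, 0], [-1, 0, 0, 0, -1, 2, 0], [0, 0, -2, -1, 0, 0, 2]].
The roots have two lengths (squared-length ratio 2:1); the short ones are alpha_{3}. The associated Dynkin diagram is a chain of 7 nodes with a double edge at one end; the terminal node there is the unique short simple root (B_7), so the type is B_7 (the algebra so(15)).

B_7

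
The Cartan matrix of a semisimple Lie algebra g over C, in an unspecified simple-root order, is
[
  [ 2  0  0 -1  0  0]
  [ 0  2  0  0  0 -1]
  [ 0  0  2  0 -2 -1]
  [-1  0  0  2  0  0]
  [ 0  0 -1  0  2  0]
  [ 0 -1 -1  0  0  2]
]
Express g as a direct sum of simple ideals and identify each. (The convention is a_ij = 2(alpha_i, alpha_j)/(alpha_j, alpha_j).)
The diagram associated to this matrix has two connected components: the simple roots {alpha_1, alpha_4} form a chain of 2 nodes with single edges (A_2), and {alpha_2, alpha_3, alpha_5, alpha_6} form a chain of 4 nodes with a double edge at one end; the terminal node there is the unique short simple root (B_4). A semisimple Lie algebra decomposes uniquely as the direct sum of simple ideals, one per connected component of its Dynkin diagram, so g ≅ A_2 ⊕ B_4 (dimension 8 + 36 = 44).

A_2 (sl(3)) + B_4 (so(9))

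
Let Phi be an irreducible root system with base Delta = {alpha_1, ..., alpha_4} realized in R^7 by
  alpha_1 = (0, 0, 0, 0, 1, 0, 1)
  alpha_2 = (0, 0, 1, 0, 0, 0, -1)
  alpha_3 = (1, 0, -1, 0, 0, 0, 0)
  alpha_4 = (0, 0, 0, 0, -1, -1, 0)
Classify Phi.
Compute the Cartan integers a_ij = 2(alpha_i, alpha_j)/(alpha_j, alpha_j); the resulting 4x4 Cartan matrix is
[[2, -1, 0, -1], [-1, 2, -1, 0], [0, -1, 2, 0], [-1, 0, 0, 2]].
All simple roots have the same length, so the diagram is simply laced. The associated Dynkin diagram is a chain of 4 nodes with single edges (A_4), so the type is A_4 (the algebra sl(5)).

A4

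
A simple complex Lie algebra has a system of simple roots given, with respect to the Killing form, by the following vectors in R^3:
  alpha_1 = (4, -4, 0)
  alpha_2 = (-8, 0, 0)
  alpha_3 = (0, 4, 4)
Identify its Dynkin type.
C_3 (sp(6))

Compute the Cartan integers a_ij = 2(alpha_i, alpha_j)/(alpha_j, alpha_j); the resulting 3x3 Cartan matrix is
[[2, -1, -1], [-2, 2, 0], [-1, 0, 2]].
The roots have two lengths (squared-length ratio 2:1); the short ones are alpha_{1,3}. The associated Dynkin diagram is a chain of 3 nodes with a double edge at one end; the terminal node there is the unique long simple root (C_3), so the type is C_3 (the algebra sp(6)).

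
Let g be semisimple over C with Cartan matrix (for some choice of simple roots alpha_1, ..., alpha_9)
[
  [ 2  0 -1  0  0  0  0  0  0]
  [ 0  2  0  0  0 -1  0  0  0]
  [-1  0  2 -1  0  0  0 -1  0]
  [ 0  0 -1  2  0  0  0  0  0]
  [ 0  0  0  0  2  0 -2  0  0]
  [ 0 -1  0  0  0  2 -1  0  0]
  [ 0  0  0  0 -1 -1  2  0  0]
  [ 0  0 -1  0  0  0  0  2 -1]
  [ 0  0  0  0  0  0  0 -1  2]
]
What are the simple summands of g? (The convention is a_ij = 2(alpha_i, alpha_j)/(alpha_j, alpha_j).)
The diagram associated to this matrix has two connected components: the simple roots {alpha_2, alpha_5, alpha_6, alpha_7} form a chain of 4 nodes with a double edge at one end; the terminal node there is the unique long simple root (C_4), and {alpha_1, alpha_3, alpha_4, alpha_8, alpha_9} form a chain of 3 nodes with a fork of two nodes at one end (D_5). A semisimple Lie algebra decomposes uniquely as the direct sum of simple ideals, one per connected component of its Dynkin diagram, so g ≅ C_4 ⊕ D_5 (dimension 36 + 45 = 81).

C_4 (sp(8)) ⊕ D_5 (so(10))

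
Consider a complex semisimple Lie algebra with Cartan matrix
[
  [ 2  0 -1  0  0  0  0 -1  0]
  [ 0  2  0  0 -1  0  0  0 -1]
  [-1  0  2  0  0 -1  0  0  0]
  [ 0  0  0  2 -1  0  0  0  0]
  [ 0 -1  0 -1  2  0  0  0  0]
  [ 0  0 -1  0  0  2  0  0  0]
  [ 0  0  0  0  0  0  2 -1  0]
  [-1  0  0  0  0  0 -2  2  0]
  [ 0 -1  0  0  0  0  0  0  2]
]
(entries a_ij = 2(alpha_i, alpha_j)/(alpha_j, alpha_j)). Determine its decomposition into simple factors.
A4 ⊕ B5

The diagram associated to this matrix has two connected components: the simple roots {alpha_2, alpha_4, alpha_5, alpha_9} form a chain of 4 nodes with single edges (A_4), and {alpha_1, alpha_3, alpha_6, alpha_7, alpha_8} form a chain of 5 nodes with a double edge at one end; the terminal node there is the unique short simple root (B_5). A semisimple Lie algebra decomposes uniquely as the direct sum of simple ideals, one per connected component of its Dynkin diagram, so g ≅ A_4 ⊕ B_5 (dimension 24 + 55 = 79).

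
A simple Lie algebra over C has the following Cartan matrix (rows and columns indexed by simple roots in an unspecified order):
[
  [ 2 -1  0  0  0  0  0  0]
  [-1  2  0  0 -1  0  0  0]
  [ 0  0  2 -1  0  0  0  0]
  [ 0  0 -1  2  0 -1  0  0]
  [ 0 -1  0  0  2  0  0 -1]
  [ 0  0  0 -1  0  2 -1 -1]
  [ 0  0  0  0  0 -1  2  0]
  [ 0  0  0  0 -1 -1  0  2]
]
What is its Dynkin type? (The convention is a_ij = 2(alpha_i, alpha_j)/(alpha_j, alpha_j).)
The matrix has rank 8 with 2's on the diagonal. Reading the off-diagonal entries as Dynkin edges (a single edge where a_ij = a_ji = -1; a double or triple edge where a_ij * a_ji = 2 or 3), the diagram is a chain of 7 nodes with one extra node attached to the third node from one end (E_8). One simple-root ordering that puts it in standard form is (alpha_3, alpha_7, alpha_4, alpha_6, alpha_8, alpha_5, alpha_2, alpha_1). So the algebra is type E_8.

E_8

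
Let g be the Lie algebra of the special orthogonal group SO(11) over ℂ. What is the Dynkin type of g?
This is so(11) with 11 odd, which has dimension 11(11-1)/2 = 55 and rank (11-1)/2 = 5. In the classification of classical Lie algebras, the orthogonal algebra so(2n+1) in an odd number of variables has type B_n; here n = 5, so the Dynkin diagram is a chain of 5 nodes with a double edge at one end; the terminal node there is the unique short simple root (B_5). Hence the type is B_5.

type B_5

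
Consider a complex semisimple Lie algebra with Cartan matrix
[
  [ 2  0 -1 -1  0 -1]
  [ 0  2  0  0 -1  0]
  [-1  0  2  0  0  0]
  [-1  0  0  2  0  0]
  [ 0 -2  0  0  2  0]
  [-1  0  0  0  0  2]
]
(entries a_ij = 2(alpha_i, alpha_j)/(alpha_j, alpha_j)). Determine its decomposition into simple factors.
B2 + D4

The diagram associated to this matrix has two connected components: the simple roots {alpha_2, alpha_5} form a chain of 2 nodes with a double edge at one end; the terminal node there is the unique short simple root (B_2), and {alpha_1, alpha_3, alpha_4, alpha_6} form a chain of 2 nodes with a fork of two nodes at one end (D_4). A semisimple Lie algebra decomposes uniquely as the direct sum of simple ideals, one per connected component of its Dynkin diagram, so g ≅ B_2 ⊕ D_4 (dimension 10 + 28 = 38).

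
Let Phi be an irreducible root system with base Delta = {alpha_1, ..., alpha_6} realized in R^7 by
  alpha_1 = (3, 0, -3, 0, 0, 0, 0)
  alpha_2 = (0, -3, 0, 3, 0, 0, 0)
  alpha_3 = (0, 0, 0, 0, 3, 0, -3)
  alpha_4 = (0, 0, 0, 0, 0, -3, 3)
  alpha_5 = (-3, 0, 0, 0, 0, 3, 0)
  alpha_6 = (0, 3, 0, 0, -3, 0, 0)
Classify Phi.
Compute the Cartan integers a_ij = 2(alpha_i, alpha_j)/(alpha_j, alpha_j); the resulting 6x6 Cartan matrix is
[[2, 0, 0, 0, -1, 0], [0, 2, 0, 0, 0, -1], [0, 0, 2, -1, 0, -1], [0, 0, -1, 2, -1, 0], [-1, 0, 0, -1, 2, 0], [0, -1, -1, 0, 0, 2]].
All simple roots have the same length, so the diagram is simply laced. The associated Dynkin diagram is a chain of 6 nodes with single edges (A_6), so the type is A_6 (the algebra sl(7)).

A6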